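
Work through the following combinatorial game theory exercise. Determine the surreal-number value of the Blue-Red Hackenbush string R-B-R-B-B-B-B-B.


Edges (from ground): R-B-R-B-B-B-B-B
By Berlekamp's sign-expansion rule, a Blue-Red Hackenbush stalk has the value of the surreal number whose sign sequence is the edge sequence with B -> + and R -> -.
Sign sequence: -+-+++++
Trace the sign expansion in the surreal number tree, starting from 0:
Edge 1: R (sign -) -> bounds (-inf, 0), value = -1
Edge 2: B (sign +) -> bounds (-1, 0), value = -1/2
Edge 3: R (sign -) -> bounds (-1, -1/2), value = -3/4
Edge 4: B (sign +) -> bounds (-3/4, -1/2), value = -5/8
Edge 5: B (sign +) -> bounds (-5/8, -1/2), value = -9/16
Edge 6: B (sign +) -> bounds (-9/16, -1/2), value = -17/32
Edge 7: B (sign +) -> bounds (-17/32, -1/2), value = -33/64
Edge 8: B (sign +) -> bounds (-33/64, -1/2), value = -65/128
Game value = -65/128

-65/128


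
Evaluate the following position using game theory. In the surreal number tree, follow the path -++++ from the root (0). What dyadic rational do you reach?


Sign expansion: -++++
Rule: track bounds (lo, hi), initially (-inf, +inf). On '+', the current value becomes lo and we move to the simplest number in (value, hi): value + 1 if hi = +inf, otherwise the midpoint (value + hi)/2. On '-', the current value becomes hi and we move to value - 1 if lo = -inf, otherwise the midpoint (lo + value)/2.
Start at 0.
Step 1: sign = -, move left. Bounds: (-inf, 0). Value = -1
Step 2: sign = +, move right. Bounds: (-1, 0). Value = -1/2
Step 3: sign = +, move right. Bounds: (-1/2, 0). Value = -1/4
Step 4: sign = +, move right. Bounds: (-1/4, 0). Value = -1/8
Step 5: sign = +, move right. Bounds: (-1/8, 0). Value = -1/16
The surreal number with sign expansion -++++ is -1/16.

-1/16


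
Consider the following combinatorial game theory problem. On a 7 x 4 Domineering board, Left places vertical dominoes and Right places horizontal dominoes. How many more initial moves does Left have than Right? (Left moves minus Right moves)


Board is 7 x 4 (rows x cols).
Left (vertical) placements: (rows-1) * cols = 6 * 4 = 24
Right (horizontal) placements: rows * (cols-1) = 7 * 3 = 21
Advantage = Left - Right = 24 - 21 = 3

3


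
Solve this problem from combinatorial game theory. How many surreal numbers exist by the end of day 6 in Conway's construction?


Day 0: {|} = 0 is born. Count = 1.
Day n: the number of surreal numbers born by day n is 2^(n+1) - 1.
By day 0: 2^1 - 1 = 1
By day 1: 2^2 - 1 = 3
By day 2: 2^3 - 1 = 7
By day 3: 2^4 - 1 = 15
By day 4: 2^5 - 1 = 31
By day 5: 2^6 - 1 = 63
By day 6: 2^7 - 1 = 127
By day 6: 127 surreal numbers.

127


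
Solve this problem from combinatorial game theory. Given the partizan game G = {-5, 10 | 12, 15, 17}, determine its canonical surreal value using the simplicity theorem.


Left options: {-5, 10}, max = 10
Right options: {12, 15, 17}, min = 12
All options are numbers and max(Left) < min(Right), so by the simplicity theorem the value is the simplest (earliest-born) number strictly between 10 and 12.
The only integer strictly between 10 and 12 is 11.
No non-integer in the interval can be simpler: if x is a non-integer in the interval, then floor(x) or ceil(x) also lies in the interval (the interval contains an integer), and both are proper prefixes of x's sign expansion, i.e. born earlier. So the game value is 11.
Game value = 11

11


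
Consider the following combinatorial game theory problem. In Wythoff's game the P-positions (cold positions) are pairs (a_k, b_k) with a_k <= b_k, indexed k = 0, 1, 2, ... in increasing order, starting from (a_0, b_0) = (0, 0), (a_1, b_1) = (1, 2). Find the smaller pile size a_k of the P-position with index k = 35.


By Wythoff's theorem, a_k = floor(k * phi) and b_k = floor(k * phi^2) = a_k + k, where phi = (1 + sqrt(5))/2 is the golden ratio.
phi = (1 + sqrt(5))/2 = 1.618034
k = 35
k * phi = 35 * 1.618034 = 56.631190
a_35 = floor(k * phi) = 56

56


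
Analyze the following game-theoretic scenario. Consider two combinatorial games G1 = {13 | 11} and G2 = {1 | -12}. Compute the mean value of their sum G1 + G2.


G1 = {13 | 11}, G2 = {1 | -12}
Each is a switch {a | b} with numbers a > b; its mean value is (a + b)/2, and mean value is additive over game sums: m(G1 + G2) = m(G1) + m(G2).
Mean of G1 = (13 + (11))/2 = 24/2 = 12
Mean of G2 = (1 + (-12))/2 = -11/2 = -11/2
Mean of G1 + G2 = 12 + -11/2 = 13/2

13/2


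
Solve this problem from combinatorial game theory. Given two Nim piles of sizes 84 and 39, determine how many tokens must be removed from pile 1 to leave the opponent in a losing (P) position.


Piles: 84 and 39
Current XOR: 84 XOR 39 = 115 (non-zero, so this is an N-position).
To make the XOR zero, we need to find a move that balances the piles.
For pile 1 (size 84): target = 84 XOR 115 = 39
We reduce pile 1 from 84 to 39.
Tokens removed: 84 - 39 = 45
Verification: 39 XOR 39 = 0

45


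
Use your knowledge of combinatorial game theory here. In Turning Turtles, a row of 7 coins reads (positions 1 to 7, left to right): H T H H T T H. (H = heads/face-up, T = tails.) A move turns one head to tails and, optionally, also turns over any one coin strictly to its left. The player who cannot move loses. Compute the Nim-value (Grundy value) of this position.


Coins: H T H H T T H
Key fact: a single head at position k behaves exactly like a Nim heap of size k (turning it to T and optionally flipping a coin at j < k corresponds to moving the heap from k to j, or to 0), and heads combine as a disjunctive sum (two heads at the same place would cancel, matching j XOR j = 0). So the Nim-value is the XOR of the 1-indexed positions of the heads.
Face-up positions (1-indexed): [1, 3, 4, 7]
XOR 0 with 1: 0 XOR 1 = 1
XOR 1 with 3: 1 XOR 3 = 2
XOR 2 with 4: 2 XOR 4 = 6
XOR 6 with 7: 6 XOR 7 = 1
Nim-value = 1

1


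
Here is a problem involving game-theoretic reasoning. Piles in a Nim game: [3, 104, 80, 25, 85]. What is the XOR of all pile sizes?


We need the XOR (exclusive or) of all pile sizes.
After XOR-ing pile 1 (size 3): 0 XOR 3 = 3
After XOR-ing pile 2 (size 104): 3 XOR 104 = 107
After XOR-ing pile 3 (size 80): 107 XOR 80 = 59
After XOR-ing pile 4 (size 25): 59 XOR 25 = 34
After XOR-ing pile 5 (size 85): 34 XOR 85 = 119
The Nim-value of this position is 119.

119


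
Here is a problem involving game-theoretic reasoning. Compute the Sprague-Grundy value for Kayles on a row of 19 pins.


Kayles: a move removes 1 or 2 adjacent pins from a contiguous row.
Removing pins from a row of k leaves two independent rows (a, b) with a + b = k - 1 (one pin) or a + b = k - 2 (two pins); an end removal gives a = 0.
By Sprague-Grundy, G(k) = mex{ G(a) XOR G(b) } over all these splits. G(0) = 0.
G(1): splits (0,0):0^0=0 -> mex({0}) = 1
G(2): splits (0,1):0^1=1 (0,0):0^0=0 -> mex({0, 1}) = 2
G(3): splits (0,2):0^2=2 (1,1):1^1=0 (0,1):0^1=1 -> mex({0, 1, 2}) = 3
G(4): splits (0,3):0^3=3 (1,2):1^2=3 (0,2):0^2=2 (1,1):1^1=0 -> mex({0, 2, 3}) = 1
G(5): splits (0,4):0^1=1 (1,3):1^3=2 (2,2):2^2=0 (0,3):0^3=3 (1,2):1^2=3 -> mex({0, 1, 2, 3}) = 4
G(6) = mex({0, 1, 2, 4}) = 3
G(7) = mex({0, 1, 3, 4, 5}) = 2
G(8) = mex({0, 2, 3, 5, 6}) = 1
G(9) = mex({0, 1, 2, 3, 6, 7}) = 4
G(10) = mex({0, 1, 3, 4, 5, 7}) = 2
G(11) = mex({0, 1, 2, 3, 4, 5}) = 6
G(12) = mex({0, 1, 2, 3, 5, 6, 7}) = 4
G(13) = mex({0, 2, 3, 4, 6, 7}) = 1
G(14) = mex({0, 1, 4, 5, 6, 7}) = 2
G(15) = mex({0, 1, 2, 3, 4, 5, 6}) = 7
G(16) = mex({0, 2, 3, 5, 6, 7}) = 1
G(17) = mex({0, 1, 2, 3, 5, 6, 7}) = 4
G(18) = mex({0, 1, 2, 4, 5, 6}) = 3
G(19) = mex({0, 1, 3, 4, 5, 7}) = 2
Therefore G(19) = 2.

2


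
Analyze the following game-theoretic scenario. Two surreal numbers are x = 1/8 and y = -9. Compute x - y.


x = 1/8, y = -9
Converting to common denominator: 8
x = 1/8, y = -72/8
x - y = 1/8 - -9 = 73/8

73/8


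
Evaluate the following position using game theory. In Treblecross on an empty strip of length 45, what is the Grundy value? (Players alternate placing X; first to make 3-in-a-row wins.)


Treblecross: place X on empty cells; 3-in-a-row wins.
Playing within two cells of an existing X lets the opponent win at once, so sensible play treats the cells i-2..i+2 around each X as dead. The player left with no safe cell loses, so this is a normal-play take-away game on strips of safe cells.
Placing X at cell i (0-indexed) of a strip of k safe cells leaves independent strips of sizes max(0, i-2) and max(0, k-i-3). Hence G(k) = mex{ G(max(0,i-2)) XOR G(max(0,k-i-3)) : 0 <= i < k }, with G(0) = 0.
G(1): splits (0,0):0^0=0 -> mex({0}) = 1
G(2): splits (0,0):0^0=0 -> mex({0}) = 1
G(3): splits (0,0):0^0=0 -> mex({0}) = 1
G(4): splits (0,1):0^1=1 (0,0):0^0=0 -> mex({0, 1}) = 2
G(5): splits (0,2):0^1=1 (0,1):0^1=1 (0,0):0^0=0 -> mex({0, 1}) = 2
G(6) = mex({1}) = 0
G(7) = mex({0, 1, 2}) = 3
G(8) = mex({0, 1, 2}) = 3
G(9) = mex({0, 2}) = 1
G(10) = mex({0, 2, 3}) = 1
G(11) = mex({0, 3}) = 1
G(12) = mex({1, 3}) = 0
G(13) = mex({0, 1, 2, 3}) = 4
G(14) = mex({0, 1, 2}) = 3
G(15) = mex({0, 1, 2}) = 3
G(16) = mex({0, 1, 2, 4}) = 3
G(17) = mex({0, 1, 3, 4}) = 2
G(18) = mex({0, 1, 3, 4}) = 2
G(19) = mex({0, 1, 3, 5}) = 2
G(20) = mex({0, 1, 2, 3, 5}) = 4
G(21) = mex({0, 1, 2, 3, 5}) = 4
G(22) = mex({1, 2, 6}) = 0
G(23) = mex({0, 1, 2, 3, 4, 6}) = 5
G(24) = mex({0, 1, 2, 3, 4}) = 5
G(25) = mex({0, 1, 3, 4, 7}) = 2
G(26) = mex({0, 1, 3, 4, 5, 7}) = 2
G(27) = mex({0, 1, 3, 5}) = 2
G(28) = mex({0, 1, 2, 5}) = 3
G(29) = mex({0, 1, 2, 4, 5, 6}) = 3
G(30) = mex({1, 2, 4, 6}) = 0
G(31) = mex({0, 1, 2, 3, 4, 6}) = 5
G(32) = mex({1, 2, 3, 4, 7}) = 0
G(33) = mex({0, 3, 7}) = 1
G(34) = mex({0, 2, 3, 5, 7}) = 1
G(35) = mex({0, 2, 3, 5, 6}) = 1
G(36) = mex({0, 1, 2, 5, 6}) = 3
G(37) = mex({0, 1, 2, 4, 5, 6}) = 3
G(38) = mex({0, 1, 2, 4}) = 3
G(39) = mex({0, 1, 2, 3, 4, 7}) = 5
G(40) = mex({0, 1, 2, 3, 4, 5, 7}) = 6
G(41) = mex({0, 1, 2, 3, 5, 7}) = 4
G(42) = mex({0, 1, 2, 3, 5, 6, 7}) = 4
G(43) = mex({0, 2, 3, 5, 6}) = 1
G(44) = mex({1, 2, 3, 4, 5, 6}) = 0
G(45) = mex({0, 1, 2, 3, 4, 6, 7}) = 5
Therefore G(45) = 5.

5


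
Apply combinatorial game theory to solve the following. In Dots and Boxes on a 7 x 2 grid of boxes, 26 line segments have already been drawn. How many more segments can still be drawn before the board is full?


Grid: 7 x 2 boxes, i.e. 8 rows and 3 columns of dots.
Horizontal edges: (rows + 1) * cols = 8 * 2 = 16
Vertical edges: rows * (cols + 1) = 7 * 3 = 21
Total edges: 16 + 21 = 37
Edges drawn: 26
Remaining: 37 - 26 = 11

11


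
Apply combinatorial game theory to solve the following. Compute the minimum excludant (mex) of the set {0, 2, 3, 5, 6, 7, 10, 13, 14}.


Set = {0, 2, 3, 5, 6, 7, 10, 13, 14}
0 is in the set.
1 is NOT in the set. This is the mex.
mex = 1

1


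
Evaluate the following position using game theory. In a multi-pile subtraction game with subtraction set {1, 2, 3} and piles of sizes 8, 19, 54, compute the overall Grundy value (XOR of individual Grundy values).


Subtraction set: {1, 2, 3}
For this subtraction set, G(n) = n mod 4 (period = max + 1 = 4).
Pile 1 (size 8): G(8) = 8 mod 4 = 0
Pile 2 (size 19): G(19) = 19 mod 4 = 3
Pile 3 (size 54): G(54) = 54 mod 4 = 2
Total Grundy value = XOR of all: 0 XOR 3 XOR 2 = 1

1


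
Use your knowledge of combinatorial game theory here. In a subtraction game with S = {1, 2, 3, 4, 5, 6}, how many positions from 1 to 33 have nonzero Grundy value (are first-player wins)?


Subtraction set S = {1, 2, 3, 4, 5, 6}, so G(n) = n mod 7.
G(n) = 0 when n is a multiple of 7.
Multiples of 7 in [1, 33]: 4
N-positions (nonzero Grundy) = 33 - 4 = 29

29


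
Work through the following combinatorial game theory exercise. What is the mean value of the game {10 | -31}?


Game = {10 | -31}, a switch {a | b} with numbers a > b.
Its thermograph has left wall a - t and right wall b + t, which meet at t = (a - b)/2, where both equal (a + b)/2. So the mast (mean value) is at (a + b)/2.
Mean = (10 + (-31))/2 = -21/2 = -21/2

-21/2


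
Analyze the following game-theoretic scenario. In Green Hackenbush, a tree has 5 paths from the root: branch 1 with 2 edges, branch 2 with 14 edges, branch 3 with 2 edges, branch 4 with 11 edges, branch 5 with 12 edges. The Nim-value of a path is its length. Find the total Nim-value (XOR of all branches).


The tree has 5 branches from the ground vertex.
In Green Hackenbush, the Nim-value of a simple path of length k is k.
Branch 1: length 2, Nim-value = 2
Branch 2: length 14, Nim-value = 14
Branch 3: length 2, Nim-value = 2
Branch 4: length 11, Nim-value = 11
Branch 5: length 12, Nim-value = 12
Total Nim-value = XOR of all branch values:
0 XOR 2 = 2
2 XOR 14 = 12
12 XOR 2 = 14
14 XOR 11 = 5
5 XOR 12 = 9
Nim-value of the tree = 9

9


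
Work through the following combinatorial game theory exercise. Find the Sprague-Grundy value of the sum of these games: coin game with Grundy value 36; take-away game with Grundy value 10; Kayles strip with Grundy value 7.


By the Sprague-Grundy theorem, the Grundy value of a sum of games is the XOR of individual Grundy values.
coin game: Grundy value = 36. Running XOR: 0 XOR 36 = 36
take-away game: Grundy value = 10. Running XOR: 36 XOR 10 = 46
Kayles strip: Grundy value = 7. Running XOR: 46 XOR 7 = 41
The combined Grundy value is 41.

41


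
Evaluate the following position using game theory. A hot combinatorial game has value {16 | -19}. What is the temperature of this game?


The game is {16 | -19}, a switch {a | b} with numbers a > b.
Cooling {a | b} by t gives {a - t | b + t}, which stops being hot when a - t = b + t, i.e. at t = (a - b)/2. So the temperature of a switch is (a - b)/2.
Temperature = (Left option - Right option) / 2
= (16 - (-19)) / 2
= 35 / 2
= 35/2

35/2


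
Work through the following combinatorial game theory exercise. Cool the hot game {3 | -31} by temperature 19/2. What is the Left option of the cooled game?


Original game: {3 | -31} (a switch {a | b} with a > b).
Cooling by t (for t below the temperature (a - b)/2 = 17) taxes each move by t: {a | b} cooled by t is {a - t | b + t}.
Cooling amount: t = 19/2
Cooled Left option: 3 - 19/2 = -13/2
Cooled Right option: -31 + 19/2 = -43/2
Cooled game: {-13/2 | -43/2}
Left option = -13/2

-13/2


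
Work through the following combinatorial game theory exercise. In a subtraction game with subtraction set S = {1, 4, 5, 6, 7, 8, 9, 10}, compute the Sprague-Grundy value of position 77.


The subtraction set is S = {1, 4, 5, 6, 7, 8, 9, 10}.
G(k) = mex{ G(k - s) : s in S, s <= k }. We compute iteratively: G(0) = 0.
G(1) = mex({0}) = 1
G(2) = mex({1}) = 0
G(3) = mex({0}) = 1
G(4) = mex({0, 1}) = 2
G(5) = mex({0, 1, 2}) = 3
G(6) = mex({0, 1, 3}) = 2
G(7) = mex({0, 1, 2}) = 3
G(8) = mex({0, 1, 2, 3}) = 4
G(9) = mex({0, 1, 2, 3, 4}) = 5
G(10) = mex({0, 1, 2, 3, 5}) = 4
G(11) = mex({0, 1, 2, 3, 4}) = 5
G(12) = mex({0, 1, 2, 3, 4, 5}) = 6
G(13) = mex({1, 2, 3, 4, 5, 6}) = 0
G(14) = mex({0, 2, 3, 4, 5}) = 1
G(15) = mex({1, 2, 3, 4, 5}) = 0
G(16) = mex({0, 2, 3, 4, 5, 6}) = 1
G(17) = mex({0, 1, 3, 4, 5, 6}) = 2
G(18) = mex({0, 1, 2, 4, 5, 6}) = 3
G(19) = mex({0, 1, 3, 4, 5, 6}) = 2
G(20) = mex({0, 1, 2, 4, 5, 6}) = 3
G(21) = mex({0, 1, 2, 3, 5, 6}) = 4
G(22) = mex({0, 1, 2, 3, 4, 6}) = 5
Observe that G(13)..G(22) = 0, 1, 0, 1, 2, 3, 2, 3, 4, 5 repeats G(0)..G(9) = 0, 1, 0, 1, 2, 3, 2, 3, 4, 5.
For k >= max(S) = 10, G(k) is determined by the previous 10 values G(k-10)..G(k-1); a window of 10 consecutive values has recurred shifted by 13, so by induction G(k + 13) = G(k) for all k >= 0: the sequence is periodic from the start with period 13.
One period: G(0..12) = 0, 1, 0, 1, 2, 3, 2, 3, 4, 5, 4, 5, 6.
77 mod 13 = 12, so G(77) = G(12) = 6.

6


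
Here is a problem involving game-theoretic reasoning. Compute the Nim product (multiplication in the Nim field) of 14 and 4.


Nim multiplication is bilinear over XOR: (u XOR v) * w = (u*w) XOR (v*w).
So we split each operand into its bit components and XOR the pairwise Nim products.
14 = 2 + 4 + 8 (as XOR of powers of 2).
4 = 4 (as XOR of powers of 2).
Using the standard Nim-product table on single bits:
  2*2 = 3,   2*4 = 8,   2*8 = 12,
  4*4 = 6,   4*8 = 11,  8*8 = 13,
and  1*x = x (identity), k*l = l*k (commutative).
Pairwise Nim products:
  2 * 4 = 8
  4 * 4 = 6
  8 * 4 = 11
XOR them: 8 XOR 6 XOR 11 = 5.
Result: 14 * 4 = 5 (in Nim).

5


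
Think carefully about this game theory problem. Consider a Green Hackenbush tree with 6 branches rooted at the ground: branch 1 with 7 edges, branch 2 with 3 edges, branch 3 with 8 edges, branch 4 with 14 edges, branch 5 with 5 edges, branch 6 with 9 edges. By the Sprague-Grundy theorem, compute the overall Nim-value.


The tree has 6 branches from the ground vertex.
In Green Hackenbush, the Nim-value of a simple path of length k is k.
Branch 1: length 7, Nim-value = 7
Branch 2: length 3, Nim-value = 3
Branch 3: length 8, Nim-value = 8
Branch 4: length 14, Nim-value = 14
Branch 5: length 5, Nim-value = 5
Branch 6: length 9, Nim-value = 9
Total Nim-value = XOR of all branch values:
0 XOR 7 = 7
7 XOR 3 = 4
4 XOR 8 = 12
12 XOR 14 = 2
2 XOR 5 = 7
7 XOR 9 = 14
Nim-value of the tree = 14

14


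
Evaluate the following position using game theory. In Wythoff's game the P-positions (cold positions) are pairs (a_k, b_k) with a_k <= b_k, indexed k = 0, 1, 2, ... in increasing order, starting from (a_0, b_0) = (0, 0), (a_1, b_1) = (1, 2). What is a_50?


By Wythoff's theorem, a_k = floor(k * phi) and b_k = floor(k * phi^2) = a_k + k, where phi = (1 + sqrt(5))/2 is the golden ratio.
phi = (1 + sqrt(5))/2 = 1.618034
k = 50
k * phi = 50 * 1.618034 = 80.901699
a_50 = floor(k * phi) = 80

80


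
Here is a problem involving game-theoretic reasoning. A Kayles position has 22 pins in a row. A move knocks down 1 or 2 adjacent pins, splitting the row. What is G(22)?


Kayles: a move removes 1 or 2 adjacent pins from a contiguous row.
Removing pins from a row of k leaves two independent rows (a, b) with a + b = k - 1 (one pin) or a + b = k - 2 (two pins); an end removal gives a = 0.
By Sprague-Grundy, G(k) = mex{ G(a) XOR G(b) } over all these splits. G(0) = 0.
G(1): splits (0,0):0^0=0 -> mex({0}) = 1
G(2): splits (0,1):0^1=1 (0,0):0^0=0 -> mex({0, 1}) = 2
G(3): splits (0,2):0^2=2 (1,1):1^1=0 (0,1):0^1=1 -> mex({0, 1, 2}) = 3
G(4): splits (0,3):0^3=3 (1,2):1^2=3 (0,2):0^2=2 (1,1):1^1=0 -> mex({0, 2, 3}) = 1
G(5): splits (0,4):0^1=1 (1,3):1^3=2 (2,2):2^2=0 (0,3):0^3=3 (1,2):1^2=3 -> mex({0, 1, 2, 3}) = 4
G(6) = mex({0, 1, 2, 4}) = 3
G(7) = mex({0, 1, 3, 4, 5}) = 2
G(8) = mex({0, 2, 3, 5, 6}) = 1
G(9) = mex({0, 1, 2, 3, 6, 7}) = 4
G(10) = mex({0, 1, 3, 4, 5, 7}) = 2
G(11) = mex({0, 1, 2, 3, 4, 5}) = 6
G(12) = mex({0, 1, 2, 3, 5, 6, 7}) = 4
G(13) = mex({0, 2, 3, 4, 6, 7}) = 1
G(14) = mex({0, 1, 4, 5, 6, 7}) = 2
G(15) = mex({0, 1, 2, 3, 4, 5, 6}) = 7
G(16) = mex({0, 2, 3, 5, 6, 7}) = 1
G(17) = mex({0, 1, 2, 3, 5, 6, 7}) = 4
G(18) = mex({0, 1, 2, 4, 5, 6}) = 3
G(19) = mex({0, 1, 3, 4, 5, 7}) = 2
G(20) = mex({0, 2, 3, 4, 5, 6, 7}) = 1
G(21) = mex({0, 1, 2, 3, 5, 6, 7}) = 4
G(22) = mex({0, 1, 2, 3, 4, 5, 7}) = 6
Therefore G(22) = 6.

6


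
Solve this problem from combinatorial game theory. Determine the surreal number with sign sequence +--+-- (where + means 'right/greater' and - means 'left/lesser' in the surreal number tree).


Sign expansion: +--+--
Rule: track bounds (lo, hi), initially (-inf, +inf). On '+', the current value becomes lo and we move to the simplest number in (value, hi): value + 1 if hi = +inf, otherwise the midpoint (value + hi)/2. On '-', the current value becomes hi and we move to value - 1 if lo = -inf, otherwise the midpoint (lo + value)/2.
Start at 0.
Step 1: sign = +, move right. Bounds: (0, +inf). Value = 1
Step 2: sign = -, move left. Bounds: (0, 1). Value = 1/2
Step 3: sign = -, move left. Bounds: (0, 1/2). Value = 1/4
Step 4: sign = +, move right. Bounds: (1/4, 1/2). Value = 3/8
Step 5: sign = -, move left. Bounds: (1/4, 3/8). Value = 5/16
Step 6: sign = -, move left. Bounds: (1/4, 5/16). Value = 9/32
The surreal number with sign expansion +--+-- is 9/32.

9/32


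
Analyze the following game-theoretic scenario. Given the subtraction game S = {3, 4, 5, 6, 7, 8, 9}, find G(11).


The subtraction set is S = {3, 4, 5, 6, 7, 8, 9}.
G(k) = mex{ G(k - s) : s in S, s <= k }. We compute iteratively: G(0) = 0.
G(1) = mex({}) = 0
G(2) = mex({}) = 0
G(3) = mex({0}) = 1
G(4) = mex({0}) = 1
G(5) = mex({0}) = 1
G(6) = mex({0, 1}) = 2
G(7) = mex({0, 1}) = 2
G(8) = mex({0, 1}) = 2
G(9) = mex({0, 1, 2}) = 3
G(10) = mex({0, 1, 2}) = 3
G(11) = mex({0, 1, 2}) = 3
Therefore G(11) = 3.

3


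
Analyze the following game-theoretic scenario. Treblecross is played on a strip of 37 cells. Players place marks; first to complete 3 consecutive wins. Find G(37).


Treblecross: place X on empty cells; 3-in-a-row wins.
Playing within two cells of an existing X lets the opponent win at once, so sensible play treats the cells i-2..i+2 around each X as dead. The player left with no safe cell loses, so this is a normal-play take-away game on strips of safe cells.
Placing X at cell i (0-indexed) of a strip of k safe cells leaves independent strips of sizes max(0, i-2) and max(0, k-i-3). Hence G(k) = mex{ G(max(0,i-2)) XOR G(max(0,k-i-3)) : 0 <= i < k }, with G(0) = 0.
G(1): splits (0,0):0^0=0 -> mex({0}) = 1
G(2): splits (0,0):0^0=0 -> mex({0}) = 1
G(3): splits (0,0):0^0=0 -> mex({0}) = 1
G(4): splits (0,1):0^1=1 (0,0):0^0=0 -> mex({0, 1}) = 2
G(5): splits (0,2):0^1=1 (0,1):0^1=1 (0,0):0^0=0 -> mex({0, 1}) = 2
G(6) = mex({1}) = 0
G(7) = mex({0, 1, 2}) = 3
G(8) = mex({0, 1, 2}) = 3
G(9) = mex({0, 2}) = 1
G(10) = mex({0, 2, 3}) = 1
G(11) = mex({0, 3}) = 1
G(12) = mex({1, 3}) = 0
G(13) = mex({0, 1, 2, 3}) = 4
G(14) = mex({0, 1, 2}) = 3
G(15) = mex({0, 1, 2}) = 3
G(16) = mex({0, 1, 2, 4}) = 3
G(17) = mex({0, 1, 3, 4}) = 2
G(18) = mex({0, 1, 3, 4}) = 2
G(19) = mex({0, 1, 3, 5}) = 2
G(20) = mex({0, 1, 2, 3, 5}) = 4
G(21) = mex({0, 1, 2, 3, 5}) = 4
G(22) = mex({1, 2, 6}) = 0
G(23) = mex({0, 1, 2, 3, 4, 6}) = 5
G(24) = mex({0, 1, 2, 3, 4}) = 5
G(25) = mex({0, 1, 3, 4, 7}) = 2
G(26) = mex({0, 1, 3, 4, 5, 7}) = 2
G(27) = mex({0, 1, 3, 5}) = 2
G(28) = mex({0, 1, 2, 5}) = 3
G(29) = mex({0, 1, 2, 4, 5, 6}) = 3
G(30) = mex({1, 2, 4, 6}) = 0
G(31) = mex({0, 1, 2, 3, 4, 6}) = 5
G(32) = mex({1, 2, 3, 4, 7}) = 0
G(33) = mex({0, 3, 7}) = 1
G(34) = mex({0, 2, 3, 5, 7}) = 1
G(35) = mex({0, 2, 3, 5, 6}) = 1
G(36) = mex({0, 1, 2, 5, 6}) = 3
G(37) = mex({0, 1, 2, 4, 5, 6}) = 3
Therefore G(37) = 3.

3


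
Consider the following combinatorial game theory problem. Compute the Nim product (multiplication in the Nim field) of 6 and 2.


Nim multiplication is bilinear over XOR: (u XOR v) * w = (u*w) XOR (v*w).
So we split each operand into its bit components and XOR the pairwise Nim products.
6 = 2 + 4 (as XOR of powers of 2).
2 = 2 (as XOR of powers of 2).
Using the standard Nim-product table on single bits:
  2*2 = 3,   2*4 = 8,   2*8 = 12,
  4*4 = 6,   4*8 = 11,  8*8 = 13,
and  1*x = x (identity), k*l = l*k (commutative).
Pairwise Nim products:
  2 * 2 = 3
  4 * 2 = 8
XOR them: 3 XOR 8 = 11.
Result: 6 * 2 = 11 (in Nim).

11


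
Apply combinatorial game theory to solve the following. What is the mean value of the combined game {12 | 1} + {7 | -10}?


G1 = {12 | 1}, G2 = {7 | -10}
Each is a switch {a | b} with numbers a > b; its mean value is (a + b)/2, and mean value is additive over game sums: m(G1 + G2) = m(G1) + m(G2).
Mean of G1 = (12 + (1))/2 = 13/2 = 13/2
Mean of G2 = (7 + (-10))/2 = -3/2 = -3/2
Mean of G1 + G2 = 13/2 + -3/2 = 5

5


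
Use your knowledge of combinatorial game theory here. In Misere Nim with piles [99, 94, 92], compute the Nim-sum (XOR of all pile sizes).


We need the XOR (exclusive or) of all pile sizes.
After XOR-ing pile 1 (size 99): 0 XOR 99 = 99
After XOR-ing pile 2 (size 94): 99 XOR 94 = 61
After XOR-ing pile 3 (size 92): 61 XOR 92 = 97
The Nim-value of this position is 97.

97


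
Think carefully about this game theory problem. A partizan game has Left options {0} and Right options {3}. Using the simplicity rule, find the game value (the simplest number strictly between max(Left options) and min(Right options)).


Left options: {0}, max = 0
Right options: {3}, min = 3
All options are numbers and max(Left) < min(Right), so by the simplicity theorem the value is the simplest (earliest-born) number strictly between 0 and 3.
Integers 1 through 2 all lie strictly between 0 and 3.
Among integers, the simplest (lowest birthday = smallest |n|; 0 is born on day 0, +-n on day n) is 1.
No non-integer in the interval can be simpler: if x is a non-integer in the interval, then floor(x) or ceil(x) also lies in the interval (the interval contains an integer), and both are proper prefixes of x's sign expansion, i.e. born earlier. So the game value is 1.
Game value = 1

1


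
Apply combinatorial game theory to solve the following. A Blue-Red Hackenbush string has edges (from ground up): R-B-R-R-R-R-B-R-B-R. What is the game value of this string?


Edges (from ground): R-B-R-R-R-R-B-R-B-R
By Berlekamp's sign-expansion rule, a Blue-Red Hackenbush stalk has the value of the surreal number whose sign sequence is the edge sequence with B -> + and R -> -.
Sign sequence: -+----+-+-
Trace the sign expansion in the surreal number tree, starting from 0:
Edge 1: R (sign -) -> bounds (-inf, 0), value = -1
Edge 2: B (sign +) -> bounds (-1, 0), value = -1/2
Edge 3: R (sign -) -> bounds (-1, -1/2), value = -3/4
Edge 4: R (sign -) -> bounds (-1, -3/4), value = -7/8
Edge 5: R (sign -) -> bounds (-1, -7/8), value = -15/16
Edge 6: R (sign -) -> bounds (-1, -15/16), value = -31/32
Edge 7: B (sign +) -> bounds (-31/32, -15/16), value = -61/64
Edge 8: R (sign -) -> bounds (-31/32, -61/64), value = -123/128
Edge 9: B (sign +) -> bounds (-123/128, -61/64), value = -245/256
Edge 10: R (sign -) -> bounds (-123/128, -245/256), value = -491/512
Game value = -491/512

-491/512


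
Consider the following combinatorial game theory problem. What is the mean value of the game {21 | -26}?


Game = {21 | -26}, a switch {a | b} with numbers a > b.
Its thermograph has left wall a - t and right wall b + t, which meet at t = (a - b)/2, where both equal (a + b)/2. So the mast (mean value) is at (a + b)/2.
Mean = (21 + (-26))/2 = -5/2 = -5/2

-5/2


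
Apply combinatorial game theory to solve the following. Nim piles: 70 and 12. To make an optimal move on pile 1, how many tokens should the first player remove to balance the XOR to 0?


Piles: 70 and 12
Current XOR: 70 XOR 12 = 74 (non-zero, so this is an N-position).
To make the XOR zero, we need to find a move that balances the piles.
For pile 1 (size 70): target = 70 XOR 74 = 12
We reduce pile 1 from 70 to 12.
Tokens removed: 70 - 12 = 58
Verification: 12 XOR 12 = 0

58


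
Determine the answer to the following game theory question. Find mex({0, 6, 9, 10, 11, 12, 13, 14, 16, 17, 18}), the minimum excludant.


Set = {0, 6, 9, 10, 11, 12, 13, 14, 16, 17, 18}
0 is in the set.
1 is NOT in the set. This is the mex.
mex = 1

1


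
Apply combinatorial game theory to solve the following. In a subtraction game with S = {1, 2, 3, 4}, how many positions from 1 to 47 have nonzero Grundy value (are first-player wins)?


Subtraction set S = {1, 2, 3, 4}, so G(n) = n mod 5.
G(n) = 0 when n is a multiple of 5.
Multiples of 5 in [1, 47]: 9
N-positions (nonzero Grundy) = 47 - 9 = 38

38


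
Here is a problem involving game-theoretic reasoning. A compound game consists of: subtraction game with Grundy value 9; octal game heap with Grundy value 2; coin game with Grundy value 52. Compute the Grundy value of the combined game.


By the Sprague-Grundy theorem, the Grundy value of a sum of games is the XOR of individual Grundy values.
subtraction game: Grundy value = 9. Running XOR: 0 XOR 9 = 9
octal game heap: Grundy value = 2. Running XOR: 9 XOR 2 = 11
coin game: Grundy value = 52. Running XOR: 11 XOR 52 = 63
The combined Grundy value is 63.

63


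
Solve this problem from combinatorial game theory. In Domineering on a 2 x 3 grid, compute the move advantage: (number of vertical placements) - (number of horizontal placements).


Board is 2 x 3 (rows x cols).
Left (vertical) placements: (rows-1) * cols = 1 * 3 = 3
Right (horizontal) placements: rows * (cols-1) = 2 * 2 = 4
Advantage = Left - Right = 3 - 4 = -1

-1


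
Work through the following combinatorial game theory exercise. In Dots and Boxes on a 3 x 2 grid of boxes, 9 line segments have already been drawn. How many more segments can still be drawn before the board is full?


Grid: 3 x 2 boxes, i.e. 4 rows and 3 columns of dots.
Horizontal edges: (rows + 1) * cols = 4 * 2 = 8
Vertical edges: rows * (cols + 1) = 3 * 3 = 9
Total edges: 8 + 9 = 17
Edges drawn: 9
Remaining: 17 - 9 = 8

8


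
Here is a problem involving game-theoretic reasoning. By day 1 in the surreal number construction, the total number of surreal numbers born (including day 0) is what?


Day 0: {|} = 0 is born. Count = 1.
Day n: the number of surreal numbers born by day n is 2^(n+1) - 1.
By day 0: 2^1 - 1 = 1
By day 1: 2^2 - 1 = 3
By day 1: 3 surreal numbers.

3


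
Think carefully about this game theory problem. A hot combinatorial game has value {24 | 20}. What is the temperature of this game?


The game is {24 | 20}, a switch {a | b} with numbers a > b.
Cooling {a | b} by t gives {a - t | b + t}, which stops being hot when a - t = b + t, i.e. at t = (a - b)/2. So the temperature of a switch is (a - b)/2.
Temperature = (Left option - Right option) / 2
= (24 - (20)) / 2
= 4 / 2
= 2

2


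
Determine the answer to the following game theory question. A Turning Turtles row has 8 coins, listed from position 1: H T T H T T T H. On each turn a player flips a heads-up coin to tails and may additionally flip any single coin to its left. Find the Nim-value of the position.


Coins: H T T H T T T H
Key fact: a single head at position k behaves exactly like a Nim heap of size k (turning it to T and optionally flipping a coin at j < k corresponds to moving the heap from k to j, or to 0), and heads combine as a disjunctive sum (two heads at the same place would cancel, matching j XOR j = 0). So the Nim-value is the XOR of the 1-indexed positions of the heads.
Face-up positions (1-indexed): [1, 4, 8]
XOR 0 with 1: 0 XOR 1 = 1
XOR 1 with 4: 1 XOR 4 = 5
XOR 5 with 8: 5 XOR 8 = 13
Nim-value = 13

13


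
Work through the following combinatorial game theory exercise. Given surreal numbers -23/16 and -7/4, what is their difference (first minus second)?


x = -23/16, y = -7/4
Converting to common denominator: 16
x = -23/16, y = -28/16
x - y = -23/16 - -7/4 = 5/16

5/16


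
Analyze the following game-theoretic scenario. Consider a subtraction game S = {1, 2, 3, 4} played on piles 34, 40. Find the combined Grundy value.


Subtraction set: {1, 2, 3, 4}
For this subtraction set, G(n) = n mod 5 (period = max + 1 = 5).
Pile 1 (size 34): G(34) = 34 mod 5 = 4
Pile 2 (size 40): G(40) = 40 mod 5 = 0
Total Grundy value = XOR of all: 4 XOR 0 = 4

4


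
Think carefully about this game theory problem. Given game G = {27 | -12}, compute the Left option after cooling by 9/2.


Original game: {27 | -12} (a switch {a | b} with a > b).
Cooling by t (for t below the temperature (a - b)/2 = 39/2) taxes each move by t: {a | b} cooled by t is {a - t | b + t}.
Cooling amount: t = 9/2
Cooled Left option: 27 - 9/2 = 45/2
Cooled Right option: -12 + 9/2 = -15/2
Cooled game: {45/2 | -15/2}
Left option = 45/2

45/2


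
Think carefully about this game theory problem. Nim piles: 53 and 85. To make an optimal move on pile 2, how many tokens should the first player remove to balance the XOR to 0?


Piles: 53 and 85
Current XOR: 53 XOR 85 = 96 (non-zero, so this is an N-position).
To make the XOR zero, we need to find a move that balances the piles.
For pile 2 (size 85): target = 85 XOR 96 = 53
We reduce pile 2 from 85 to 53.
Tokens removed: 85 - 53 = 32
Verification: 53 XOR 53 = 0

32


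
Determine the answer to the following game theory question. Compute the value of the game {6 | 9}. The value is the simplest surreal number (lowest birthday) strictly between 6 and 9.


Left options: {6}, max = 6
Right options: {9}, min = 9
All options are numbers and max(Left) < min(Right), so by the simplicity theorem the value is the simplest (earliest-born) number strictly between 6 and 9.
Integers 7 through 8 all lie strictly between 6 and 9.
Among integers, the simplest (lowest birthday = smallest |n|; 0 is born on day 0, +-n on day n) is 7.
No non-integer in the interval can be simpler: if x is a non-integer in the interval, then floor(x) or ceil(x) also lies in the interval (the interval contains an integer), and both are proper prefixes of x's sign expansion, i.e. born earlier. So the game value is 7.
Game value = 7

7


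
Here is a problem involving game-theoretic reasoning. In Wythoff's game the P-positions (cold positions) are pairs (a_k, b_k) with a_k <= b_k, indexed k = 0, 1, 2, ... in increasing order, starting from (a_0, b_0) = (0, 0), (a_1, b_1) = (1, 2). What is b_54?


By Wythoff's theorem, a_k = floor(k * phi) and b_k = floor(k * phi^2) = a_k + k, where phi = (1 + sqrt(5))/2 is the golden ratio.
phi = (1 + sqrt(5))/2 = 1.618034
phi^2 = phi + 1 = 2.618034
k = 54
k * phi^2 = 54 * 2.618034 = 141.373835
b_54 = floor(k * phi^2) = 141 (check: a_54 + k = 87 + 54 = 141)

141


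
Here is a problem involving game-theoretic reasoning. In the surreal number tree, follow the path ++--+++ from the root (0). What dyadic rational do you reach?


Sign expansion: ++--+++
Rule: track bounds (lo, hi), initially (-inf, +inf). On '+', the current value becomes lo and we move to the simplest number in (value, hi): value + 1 if hi = +inf, otherwise the midpoint (value + hi)/2. On '-', the current value becomes hi and we move to value - 1 if lo = -inf, otherwise the midpoint (lo + value)/2.
Start at 0.
Step 1: sign = +, move right. Bounds: (0, +inf). Value = 1
Step 2: sign = +, move right. Bounds: (1, +inf). Value = 2
Step 3: sign = -, move left. Bounds: (1, 2). Value = 3/2
Step 4: sign = -, move left. Bounds: (1, 3/2). Value = 5/4
Step 5: sign = +, move right. Bounds: (5/4, 3/2). Value = 11/8
Step 6: sign = +, move right. Bounds: (11/8, 3/2). Value = 23/16
Step 7: sign = +, move right. Bounds: (23/16, 3/2). Value = 47/32
The surreal number with sign expansion ++--+++ is 47/32.

47/32


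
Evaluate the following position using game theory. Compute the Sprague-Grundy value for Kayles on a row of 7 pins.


Kayles: a move removes 1 or 2 adjacent pins from a contiguous row.
Removing pins from a row of k leaves two independent rows (a, b) with a + b = k - 1 (one pin) or a + b = k - 2 (two pins); an end removal gives a = 0.
By Sprague-Grundy, G(k) = mex{ G(a) XOR G(b) } over all these splits. G(0) = 0.
G(1): splits (0,0):0^0=0 -> mex({0}) = 1
G(2): splits (0,1):0^1=1 (0,0):0^0=0 -> mex({0, 1}) = 2
G(3): splits (0,2):0^2=2 (1,1):1^1=0 (0,1):0^1=1 -> mex({0, 1, 2}) = 3
G(4): splits (0,3):0^3=3 (1,2):1^2=3 (0,2):0^2=2 (1,1):1^1=0 -> mex({0, 2, 3}) = 1
G(5): splits (0,4):0^1=1 (1,3):1^3=2 (2,2):2^2=0 (0,3):0^3=3 (1,2):1^2=3 -> mex({0, 1, 2, 3}) = 4
G(6) = mex({0, 1, 2, 4}) = 3
G(7) = mex({0, 1, 3, 4, 5}) = 2
Therefore G(7) = 2.

2


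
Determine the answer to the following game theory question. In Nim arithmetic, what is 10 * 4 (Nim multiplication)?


Nim multiplication is bilinear over XOR: (u XOR v) * w = (u*w) XOR (v*w).
So we split each operand into its bit components and XOR the pairwise Nim products.
10 = 2 + 8 (as XOR of powers of 2).
4 = 4 (as XOR of powers of 2).
Using the standard Nim-product table on single bits:
  2*2 = 3,   2*4 = 8,   2*8 = 12,
  4*4 = 6,   4*8 = 11,  8*8 = 13,
and  1*x = x (identity), k*l = l*k (commutative).
Pairwise Nim products:
  2 * 4 = 8
  8 * 4 = 11
XOR them: 8 XOR 11 = 3.
Result: 10 * 4 = 3 (in Nim).

3


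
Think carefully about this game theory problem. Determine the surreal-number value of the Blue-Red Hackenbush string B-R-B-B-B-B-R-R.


Edges (from ground): B-R-B-B-B-B-R-R
By Berlekamp's sign-expansion rule, a Blue-Red Hackenbush stalk has the value of the surreal number whose sign sequence is the edge sequence with B -> + and R -> -.
Sign sequence: +-++++--
Trace the sign expansion in the surreal number tree, starting from 0:
Edge 1: B (sign +) -> bounds (0, +inf), value = 1
Edge 2: R (sign -) -> bounds (0, 1), value = 1/2
Edge 3: B (sign +) -> bounds (1/2, 1), value = 3/4
Edge 4: B (sign +) -> bounds (3/4, 1), value = 7/8
Edge 5: B (sign +) -> bounds (7/8, 1), value = 15/16
Edge 6: B (sign +) -> bounds (15/16, 1), value = 31/32
Edge 7: R (sign -) -> bounds (15/16, 31/32), value = 61/64
Edge 8: R (sign -) -> bounds (15/16, 61/64), value = 121/128
Game value = 121/128

121/128


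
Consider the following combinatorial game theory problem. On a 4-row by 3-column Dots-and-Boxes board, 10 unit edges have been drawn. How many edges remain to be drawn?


Grid: 4 x 3 boxes, i.e. 5 rows and 4 columns of dots.
Horizontal edges: (rows + 1) * cols = 5 * 3 = 15
Vertical edges: rows * (cols + 1) = 4 * 4 = 16
Total edges: 15 + 16 = 31
Edges drawn: 10
Remaining: 31 - 10 = 21

21


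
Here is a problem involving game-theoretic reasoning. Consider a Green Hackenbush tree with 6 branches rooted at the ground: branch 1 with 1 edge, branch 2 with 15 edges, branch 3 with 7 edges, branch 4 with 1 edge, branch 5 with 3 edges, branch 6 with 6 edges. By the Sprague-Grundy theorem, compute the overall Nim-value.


The tree has 6 branches from the ground vertex.
In Green Hackenbush, the Nim-value of a simple path of length k is k.
Branch 1: length 1, Nim-value = 1
Branch 2: length 15, Nim-value = 15
Branch 3: length 7, Nim-value = 7
Branch 4: length 1, Nim-value = 1
Branch 5: length 3, Nim-value = 3
Branch 6: length 6, Nim-value = 6
Total Nim-value = XOR of all branch values:
0 XOR 1 = 1
1 XOR 15 = 14
14 XOR 7 = 9
9 XOR 1 = 8
8 XOR 3 = 11
11 XOR 6 = 13
Nim-value of the tree = 13

13


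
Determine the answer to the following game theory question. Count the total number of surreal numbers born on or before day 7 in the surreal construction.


Day 0: {|} = 0 is born. Count = 1.
Day n: the number of surreal numbers born by day n is 2^(n+1) - 1.
By day 0: 2^1 - 1 = 1
By day 1: 2^2 - 1 = 3
By day 2: 2^3 - 1 = 7
By day 3: 2^4 - 1 = 15
By day 4: 2^5 - 1 = 31
By day 5: 2^6 - 1 = 63
By day 6: 2^7 - 1 = 127
By day 7: 2^8 - 1 = 255
By day 7: 255 surreal numbers.

255


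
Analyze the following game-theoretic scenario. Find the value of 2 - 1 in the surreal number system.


x = 2, y = 1
x - y = 2 - 1 = 1

1


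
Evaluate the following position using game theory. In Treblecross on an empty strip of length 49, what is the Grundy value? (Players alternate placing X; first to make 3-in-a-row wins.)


Treblecross: place X on empty cells; 3-in-a-row wins.
Playing within two cells of an existing X lets the opponent win at once, so sensible play treats the cells i-2..i+2 around each X as dead. The player left with no safe cell loses, so this is a normal-play take-away game on strips of safe cells.
Placing X at cell i (0-indexed) of a strip of k safe cells leaves independent strips of sizes max(0, i-2) and max(0, k-i-3). Hence G(k) = mex{ G(max(0,i-2)) XOR G(max(0,k-i-3)) : 0 <= i < k }, with G(0) = 0.
G(1): splits (0,0):0^0=0 -> mex({0}) = 1
G(2): splits (0,0):0^0=0 -> mex({0}) = 1
G(3): splits (0,0):0^0=0 -> mex({0}) = 1
G(4): splits (0,1):0^1=1 (0,0):0^0=0 -> mex({0, 1}) = 2
G(5): splits (0,2):0^1=1 (0,1):0^1=1 (0,0):0^0=0 -> mex({0, 1}) = 2
G(6) = mex({1}) = 0
G(7) = mex({0, 1, 2}) = 3
G(8) = mex({0, 1, 2}) = 3
G(9) = mex({0, 2}) = 1
G(10) = mex({0, 2, 3}) = 1
G(11) = mex({0, 3}) = 1
G(12) = mex({1, 3}) = 0
G(13) = mex({0, 1, 2, 3}) = 4
G(14) = mex({0, 1, 2}) = 3
G(15) = mex({0, 1, 2}) = 3
G(16) = mex({0, 1, 2, 4}) = 3
G(17) = mex({0, 1, 3, 4}) = 2
G(18) = mex({0, 1, 3, 4}) = 2
G(19) = mex({0, 1, 3, 5}) = 2
G(20) = mex({0, 1, 2, 3, 5}) = 4
G(21) = mex({0, 1, 2, 3, 5}) = 4
G(22) = mex({1, 2, 6}) = 0
G(23) = mex({0, 1, 2, 3, 4, 6}) = 5
G(24) = mex({0, 1, 2, 3, 4}) = 5
G(25) = mex({0, 1, 3, 4, 7}) = 2
G(26) = mex({0, 1, 3, 4, 5, 7}) = 2
G(27) = mex({0, 1, 3, 5}) = 2
G(28) = mex({0, 1, 2, 5}) = 3
G(29) = mex({0, 1, 2, 4, 5, 6}) = 3
G(30) = mex({1, 2, 4, 6}) = 0
G(31) = mex({0, 1, 2, 3, 4, 6}) = 5
G(32) = mex({1, 2, 3, 4, 7}) = 0
G(33) = mex({0, 3, 7}) = 1
G(34) = mex({0, 2, 3, 5, 7}) = 1
G(35) = mex({0, 2, 3, 5, 6}) = 1
G(36) = mex({0, 1, 2, 5, 6}) = 3
G(37) = mex({0, 1, 2, 4, 5, 6}) = 3
G(38) = mex({0, 1, 2, 4}) = 3
G(39) = mex({0, 1, 2, 3, 4, 7}) = 5
G(40) = mex({0, 1, 2, 3, 4, 5, 7}) = 6
G(41) = mex({0, 1, 2, 3, 5, 7}) = 4
G(42) = mex({0, 1, 2, 3, 5, 6, 7}) = 4
G(43) = mex({0, 2, 3, 5, 6}) = 1
G(44) = mex({1, 2, 3, 4, 5, 6}) = 0
G(45) = mex({0, 1, 2, 3, 4, 6, 7}) = 5
G(46) = mex({0, 1, 2, 3, 4, 7}) = 5
G(47) = mex({0, 1, 2, 3, 4, 5, 7}) = 6
G(48) = mex({0, 1, 2, 3, 4, 5, 7}) = 6
G(49) = mex({0, 1, 3, 4, 5, 7}) = 2
Therefore G(49) = 2.

2
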